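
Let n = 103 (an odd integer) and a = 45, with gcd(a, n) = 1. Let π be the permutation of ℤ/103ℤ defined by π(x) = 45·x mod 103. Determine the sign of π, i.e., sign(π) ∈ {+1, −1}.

Orbit of 90 under x↦45x: [90, 33, 43, 81, 40, 49, 42]… (length divides ord_103(45)).
π_45 has 2 disjoint cycles with lengths [102, 1] on {0,…,102}.
With 2 cycles on 103 points, sign = (−1)^{103−2} = -1.

-1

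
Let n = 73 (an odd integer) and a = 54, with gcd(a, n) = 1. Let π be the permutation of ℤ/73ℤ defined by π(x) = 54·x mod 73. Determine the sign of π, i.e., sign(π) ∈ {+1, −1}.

Start at x=50: 50 → 72 → 19 → 4 → 70 → 57 → 12 → … (one orbit).
Decompose π into cycles: lengths [36, 36, 1] (3 cycles, including the fixed point 0).
n − c = 73 − 3 = 70; sign = (−1)^70 = +1.

+1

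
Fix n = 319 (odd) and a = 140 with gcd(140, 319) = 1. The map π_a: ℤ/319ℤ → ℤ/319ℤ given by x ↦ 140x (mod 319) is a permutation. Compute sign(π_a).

Orbit of 1 under x↦140x: [1, 140, 141, 281, 103, 65, 168]… (length divides ord_319(140)).
Cycle type of π: 70×4 + 10 + 7×4 + 1; total 10 cycles.
n − c = 319 − 10 = 309; sign = (−1)^309 = -1.

-1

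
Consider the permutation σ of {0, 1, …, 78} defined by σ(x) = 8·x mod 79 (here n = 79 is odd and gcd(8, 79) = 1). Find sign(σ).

+1

Orbit of 64 under x↦8x: [64, 38, 67, 62, 22, 18, 65]… (length divides ord_79(8)).
π_8 has 7 disjoint cycles with lengths [13, 13, 13, 13, 13, 13, 1] on {0,…,78}.
79 − 7 = 72 transpositions; sign(π) = (−1)^72 = +1.
(8|79)_J = +1 (Zolotarev's lemma cross-check).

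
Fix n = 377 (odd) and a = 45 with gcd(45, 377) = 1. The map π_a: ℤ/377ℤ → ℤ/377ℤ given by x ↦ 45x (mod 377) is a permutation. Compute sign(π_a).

-1

Orbit of 284 under x↦45x: [284, 339, 175, 335, 372, 152, 54]… (length divides ord_377(45)).
The orbit structure of x ↦ 45x mod 377: 10 orbits of sizes [84, 84, 84, 84, 12, 7, 7, 7, 7, 1].
10 cycles on 377: each ℓ→(−1)^(ℓ−1), product (−1)^367 = -1.
Check: (45/377) = -1 by Zolotarev.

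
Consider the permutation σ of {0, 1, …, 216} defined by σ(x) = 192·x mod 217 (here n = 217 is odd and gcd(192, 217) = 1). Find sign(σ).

Trace 26: π^k(26) = [26, 1, 192, 191, 216, 25] for k=0..5.
Cycle lengths of π_192 on ℤ/217ℤ: [6, 6, 6, 6, 6, 6, 6, 6, 6, 6, 6, 6, 6, 6, 6, 6, 6, 6, 6, 6, 6, 6, 6, 6, 6, 6, 6, 6, 6, 6, 6, 6, 6, 6, 6, 6, 1]; 37 cycles in total.
37 cycles on 217: each ℓ→(−1)^(ℓ−1), product (−1)^180 = +1.
(192|217)_J = +1 (Zolotarev's lemma cross-check).

+1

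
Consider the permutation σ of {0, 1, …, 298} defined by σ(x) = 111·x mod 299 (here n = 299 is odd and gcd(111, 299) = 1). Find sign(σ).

+1

Trace 35: π^k(35) = [35, 297, 77, 175, 289, 86, 277] for k=0..6.
Decompose π into cycles: lengths [132, 132, 22, 12, 1] (5 cycles, including the fixed point 0).
Σ(ℓ_i−1) = 299−5 = 294; sign = (−1)^294 = +1.
Zolotarev: (111|299) = +1, matching the cycle-count sign.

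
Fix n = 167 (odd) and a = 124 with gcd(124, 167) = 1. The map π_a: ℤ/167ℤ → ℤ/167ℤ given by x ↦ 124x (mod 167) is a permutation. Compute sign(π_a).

Orbit of 122 under x↦124x: [122, 98, 128, 7, 33, 84, 62]… (length divides ord_167(124)).
π_124 has 3 disjoint cycles with lengths [83, 83, 1] on {0,…,166}.
3 cycles on 167: each ℓ→(−1)^(ℓ−1), product (−1)^164 = +1.
The Jacobi symbol (124|167) = +1 (Zolotarev) agrees.

+1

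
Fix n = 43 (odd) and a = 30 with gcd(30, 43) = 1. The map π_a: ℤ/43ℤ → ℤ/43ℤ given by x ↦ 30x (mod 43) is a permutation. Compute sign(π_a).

Trace 34: π^k(34) = [34, 31, 27, 36, 5, 21, 28] for k=0..6.
Decompose π into cycles: lengths [42, 1] (2 cycles, including the fixed point 0).
sign(π) = (−1)^{n − #cycles} = (−1)^{43−2} = (−1)^41 = -1.

-1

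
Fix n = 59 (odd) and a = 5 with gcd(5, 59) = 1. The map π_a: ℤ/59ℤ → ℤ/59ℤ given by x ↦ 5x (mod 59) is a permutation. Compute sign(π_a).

+1

Start at x=1: 1 → 5 → 25 → 7 → 35 → 57 → 49 → … (one orbit).
Cycle type of π: 29×2 + 1; total 3 cycles.
Σ(ℓ_i−1) = 59−3 = 56; sign = (−1)^56 = +1.
Zolotarev: (5|59) = +1, matching the cycle-count sign.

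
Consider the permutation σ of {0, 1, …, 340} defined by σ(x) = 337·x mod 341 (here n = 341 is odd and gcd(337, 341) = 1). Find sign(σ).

+1

Start at x=340: 340 → 4 → 325 → 64 → 85 → 1 → 337 → … (one orbit).
Decompose π into cycles: lengths [10, 10, 10, 10, 10, 10, 10, 10, 10, 10, 10, 10, 10, 10, 10, 10, 10, 10, 10, 10, 10, 10, 10, 10, 10, 10, 10, 10, 10, 10, 10, 10, 10, 10, 1] (35 cycles, including the fixed point 0).
Σ(ℓ_i−1) = 341−35 = 306; sign = (−1)^306 = +1.
Via Zolotarev, sign(π_{337}) = (337|341) = +1.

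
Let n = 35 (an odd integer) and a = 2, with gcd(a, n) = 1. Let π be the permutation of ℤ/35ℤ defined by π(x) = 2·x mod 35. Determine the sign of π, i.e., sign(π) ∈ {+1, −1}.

-1

Orbit of 4 under x↦2x: [4, 8, 16, 32, 29, 23, 11]… (length divides ord_35(2)).
Cycle type of π: 12×2 + 4 + 3×2 + 1; total 6 cycles.
Σ(ℓ_i−1) = 35−6 = 29; sign = (−1)^29 = -1.
Zolotarev: (2|35) = -1, matching the cycle-count sign.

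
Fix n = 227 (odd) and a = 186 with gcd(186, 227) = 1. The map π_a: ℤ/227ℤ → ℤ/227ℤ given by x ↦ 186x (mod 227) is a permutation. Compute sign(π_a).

+1

Trace 7: π^k(7) = [7, 167, 190, 155, 1, 186, 92] for k=0..6.
Cycle type of π: 113×2 + 1; total 3 cycles.
Σ(ℓ_i−1) = 227−3 = 224; sign = (−1)^224 = +1.
The Jacobi symbol (186|227) = +1 (Zolotarev) agrees.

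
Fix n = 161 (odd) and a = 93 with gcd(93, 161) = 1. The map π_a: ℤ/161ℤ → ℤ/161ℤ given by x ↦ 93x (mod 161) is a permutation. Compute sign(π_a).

+1

Start at x=93: 93 → 116 → 1 → 93 (one orbit).
Cycle lengths of π_93 on ℤ/161ℤ: [3, 3, 3, 3, 3, 3, 3, 3, 3, 3, 3, 3, 3, 3, 3, 3, 3, 3, 3, 3, 3, 3, 3, 3, 3, 3, 3, 3, 3, 3, 3, 3, 3, 3, 3, 3, 3, 3, 3, 3, 3, 3, 3, 3, 3, 3, 1, 1, 1, 1, 1, 1, 1, 1, 1, 1, 1, 1, 1, 1, 1, 1, 1, 1, 1, 1, 1, 1, 1]; 69 cycles in total.
sign(π) = (−1)^{n − #cycles} = (−1)^{161−69} = (−1)^92 = +1.
Zolotarev: (93|161) = +1, matching the cycle-count sign.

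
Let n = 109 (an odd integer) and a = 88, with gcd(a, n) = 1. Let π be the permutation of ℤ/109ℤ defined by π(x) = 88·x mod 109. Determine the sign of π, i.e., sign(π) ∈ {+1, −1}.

Orbit of 81 under x↦88x: [81, 43, 78, 106, 63, 94, 97]… (length divides ord_109(88)).
π_88 has 3 disjoint cycles with lengths [54, 54, 1] on {0,…,108}.
n − c = 109 − 3 = 106; sign = (−1)^106 = +1.
Via Zolotarev, sign(π_{88}) = (88|109) = +1.

+1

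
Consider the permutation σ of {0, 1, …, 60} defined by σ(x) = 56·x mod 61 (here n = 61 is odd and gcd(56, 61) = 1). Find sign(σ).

Start at x=25: 25 → 58 → 15 → 47 → 9 → 16 → 42 → … (one orbit).
Decompose π into cycles: lengths [15, 15, 15, 15, 1] (5 cycles, including the fixed point 0).
sign(π) = (−1)^{n − #cycles} = (−1)^{61−5} = (−1)^56 = +1.

+1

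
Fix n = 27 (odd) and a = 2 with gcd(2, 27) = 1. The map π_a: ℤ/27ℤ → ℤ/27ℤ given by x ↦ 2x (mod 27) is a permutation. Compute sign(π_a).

Start at x=26: 26 → 25 → 23 → 19 → 11 → 22 → 17 → … (one orbit).
The orbit structure of x ↦ 2x mod 27: 4 orbits of sizes [18, 6, 2, 1].
27 − 4 = 23 transpositions; sign(π) = (−1)^23 = -1.

-1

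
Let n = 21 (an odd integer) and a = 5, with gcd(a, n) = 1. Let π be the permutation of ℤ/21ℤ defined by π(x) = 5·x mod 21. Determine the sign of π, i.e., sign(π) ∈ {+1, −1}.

+1

Orbit of 20 under x↦5x: [20, 16, 17, 1, 5, 4]… (length divides ord_21(5)).
Cycle lengths of π_5 on ℤ/21ℤ: [6, 6, 6, 2, 1]; 5 cycles in total.
5 cycles on 21: each ℓ→(−1)^(ℓ−1), product (−1)^16 = +1.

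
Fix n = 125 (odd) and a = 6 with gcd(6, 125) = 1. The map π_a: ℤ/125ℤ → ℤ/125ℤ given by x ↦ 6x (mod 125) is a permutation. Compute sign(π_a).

Trace 26: π^k(26) = [26, 31, 61, 116, 71, 51, 56] for k=0..6.
Decompose π into cycles: lengths [25, 25, 25, 25, 5, 5, 5, 5, 1, 1, 1, 1, 1] (13 cycles, including the fixed point 0).
13 cycles on 125: each ℓ→(−1)^(ℓ−1), product (−1)^112 = +1.

+1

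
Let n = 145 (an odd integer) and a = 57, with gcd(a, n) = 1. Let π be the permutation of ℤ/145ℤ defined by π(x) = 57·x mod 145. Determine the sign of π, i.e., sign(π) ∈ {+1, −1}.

-1

Orbit of 57 under x↦57x: [57, 59, 28, 1]… (length divides ord_145(57)).
π_57 has 44 disjoint cycles with lengths [4, 4, 4, 4, 4, 4, 4, 4, 4, 4, 4, 4, 4, 4, 4, 4, 4, 4, 4, 4, 4, 4, 4, 4, 4, 4, 4, 4, 4, 2, 2, 2, 2, 2, 2, 2, 2, 2, 2, 2, 2, 2, 2, 1] on {0,…,144}.
Σ(ℓ_i−1) = 145−44 = 101; sign = (−1)^101 = -1.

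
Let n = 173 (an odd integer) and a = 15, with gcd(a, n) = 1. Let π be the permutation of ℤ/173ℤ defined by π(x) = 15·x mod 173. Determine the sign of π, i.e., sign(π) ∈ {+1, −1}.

+1

Start at x=9: 9 → 135 → 122 → 100 → 116 → 10 → 150 → … (one orbit).
The orbit structure of x ↦ 15x mod 173: 3 orbits of sizes [86, 86, 1].
Σ(ℓ_i−1) = 173−3 = 170; sign = (−1)^170 = +1.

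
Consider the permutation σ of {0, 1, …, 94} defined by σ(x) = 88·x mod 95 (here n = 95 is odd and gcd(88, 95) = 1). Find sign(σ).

Trace 64: π^k(64) = [64, 27, 1, 88, 49, 37, 26] for k=0..6.
Cycle type of π: 12×6 + 6×3 + 4 + 1; total 11 cycles.
11 cycles on 95: each ℓ→(−1)^(ℓ−1), product (−1)^84 = +1.

+1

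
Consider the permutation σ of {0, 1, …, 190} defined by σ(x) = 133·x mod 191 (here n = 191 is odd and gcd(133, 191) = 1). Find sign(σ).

+1

Trace 96: π^k(96) = [96, 162, 154, 45, 64, 108, 39] for k=0..6.
Decompose π into cycles: lengths [95, 95, 1] (3 cycles, including the fixed point 0).
sign(π) = (−1)^{n − #cycles} = (−1)^{191−3} = (−1)^188 = +1.
Zolotarev: (133|191) = +1, matching the cycle-count sign.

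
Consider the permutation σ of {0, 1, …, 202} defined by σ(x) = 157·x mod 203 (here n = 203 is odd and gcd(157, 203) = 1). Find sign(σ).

Orbit of 17 under x↦157x: [17, 30, 41, 144, 75, 1, 157]… (length divides ord_203(157)).
π_157 has 23 disjoint cycles with lengths [12, 12, 12, 12, 12, 12, 12, 12, 12, 12, 12, 12, 12, 12, 6, 4, 4, 4, 4, 4, 4, 4, 1] on {0,…,202}.
n − c = 203 − 23 = 180; sign = (−1)^180 = +1.
Via Zolotarev, sign(π_{157}) = (157|203) = +1.

+1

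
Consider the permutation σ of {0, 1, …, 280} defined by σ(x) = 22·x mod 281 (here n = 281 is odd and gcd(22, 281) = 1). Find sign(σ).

Orbit of 15 under x↦22x: [15, 49, 235, 112, 216, 256, 12]… (length divides ord_281(22)).
Cycle lengths of π_22 on ℤ/281ℤ: [280, 1]; 2 cycles in total.
sign(π) = (−1)^{n − #cycles} = (−1)^{281−2} = (−1)^279 = -1.

-1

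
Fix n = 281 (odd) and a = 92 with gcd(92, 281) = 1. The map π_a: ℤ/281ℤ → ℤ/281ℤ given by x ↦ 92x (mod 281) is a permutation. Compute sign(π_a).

-1

Orbit of 59 under x↦92x: [59, 89, 39, 216, 202, 38, 124]… (length divides ord_281(92)).
6 cycles of lengths [56, 56, 56, 56, 56, 1].
6 cycles on 281: each ℓ→(−1)^(ℓ−1), product (−1)^275 = -1.
Via Zolotarev, sign(π_{92}) = (92|281) = -1.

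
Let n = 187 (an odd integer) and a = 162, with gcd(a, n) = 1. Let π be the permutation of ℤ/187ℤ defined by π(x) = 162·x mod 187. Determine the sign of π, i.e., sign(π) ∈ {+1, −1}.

-1

Orbit of 135 under x↦162x: [135, 178, 38, 172, 1, 162, 64]… (length divides ord_187(162)).
Cycle lengths of π_162 on ℤ/187ℤ: [40, 40, 40, 40, 10, 8, 8, 1]; 8 cycles in total.
Σ(ℓ_i−1) = 187−8 = 179; sign = (−1)^179 = -1.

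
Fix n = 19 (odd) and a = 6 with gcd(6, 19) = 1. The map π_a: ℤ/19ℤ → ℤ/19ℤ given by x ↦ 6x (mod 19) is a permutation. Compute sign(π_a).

+1

Start at x=4: 4 → 5 → 11 → 9 → 16 → 1 → 6 → … (one orbit).
3 cycles of lengths [9, 9, 1].
Σ(ℓ_i−1) = 19−3 = 16; sign = (−1)^16 = +1.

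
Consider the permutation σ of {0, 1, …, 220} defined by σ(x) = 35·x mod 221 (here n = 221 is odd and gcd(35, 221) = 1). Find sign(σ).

Trace 35: π^k(35) = [35, 120, 1] for k=0..2.
π_35 has 85 disjoint cycles with lengths [3, 3, 3, 3, 3, 3, 3, 3, 3, 3, 3, 3, 3, 3, 3, 3, 3, 3, 3, 3, 3, 3, 3, 3, 3, 3, 3, 3, 3, 3, 3, 3, 3, 3, 3, 3, 3, 3, 3, 3, 3, 3, 3, 3, 3, 3, 3, 3, 3, 3, 3, 3, 3, 3, 3, 3, 3, 3, 3, 3, 3, 3, 3, 3, 3, 3, 3, 3, 1, 1, 1, 1, 1, 1, 1, 1, 1, 1, 1, 1, 1, 1, 1, 1, 1] on {0,…,220}.
With 85 cycles on 221 points, sign = (−1)^{221−85} = +1.

+1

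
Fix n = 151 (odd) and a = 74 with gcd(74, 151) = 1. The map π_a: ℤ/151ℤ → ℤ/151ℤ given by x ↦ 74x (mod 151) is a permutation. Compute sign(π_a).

+1

Trace 127: π^k(127) = [127, 36, 97, 81, 105, 69, 123] for k=0..6.
Cycle lengths of π_74 on ℤ/151ℤ: [75, 75, 1]; 3 cycles in total.
151 − 3 = 148 transpositions; sign(π) = (−1)^148 = +1.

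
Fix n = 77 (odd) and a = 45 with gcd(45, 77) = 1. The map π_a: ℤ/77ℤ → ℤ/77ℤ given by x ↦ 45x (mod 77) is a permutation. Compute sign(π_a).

Orbit of 12 under x↦45x: [12, 1, 45, 23, 34, 67]… (length divides ord_77(45)).
The orbit structure of x ↦ 45x mod 77: 22 orbits of sizes [6, 6, 6, 6, 6, 6, 6, 6, 6, 6, 6, 1, 1, 1, 1, 1, 1, 1, 1, 1, 1, 1].
With 22 cycles on 77 points, sign = (−1)^{77−22} = -1.
Zolotarev: (45|77) = -1, matching the cycle-count sign.

-1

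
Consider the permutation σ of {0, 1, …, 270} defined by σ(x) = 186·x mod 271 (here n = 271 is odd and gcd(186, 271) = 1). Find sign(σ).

Start at x=135: 135 → 178 → 46 → 155 → 104 → 103 → 188 → … (one orbit).
The orbit structure of x ↦ 186x mod 271: 2 orbits of sizes [270, 1].
Σ(ℓ_i−1) = 271−2 = 269; sign = (−1)^269 = -1.
(186|271)_J = -1 (Zolotarev's lemma cross-check).

-1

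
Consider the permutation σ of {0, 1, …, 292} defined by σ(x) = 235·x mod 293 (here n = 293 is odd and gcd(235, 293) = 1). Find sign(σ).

+1

Orbit of 278 under x↦235x: [278, 284, 229, 196, 59, 94, 115]… (length divides ord_293(235)).
The orbit structure of x ↦ 235x mod 293: 5 orbits of sizes [73, 73, 73, 73, 1].
n − c = 293 − 5 = 288; sign = (−1)^288 = +1.
Check: (235/293) = +1 by Zolotarev.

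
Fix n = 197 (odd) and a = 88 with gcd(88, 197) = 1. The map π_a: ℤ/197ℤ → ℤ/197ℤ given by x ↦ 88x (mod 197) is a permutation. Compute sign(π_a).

+1

Orbit of 150 under x↦88x: [150, 1, 88, 61, 49, 175, 34]… (length divides ord_197(88)).
π_88 has 5 disjoint cycles with lengths [49, 49, 49, 49, 1] on {0,…,196}.
With 5 cycles on 197 points, sign = (−1)^{197−5} = +1.
(88|197)_J = +1 (Zolotarev's lemma cross-check).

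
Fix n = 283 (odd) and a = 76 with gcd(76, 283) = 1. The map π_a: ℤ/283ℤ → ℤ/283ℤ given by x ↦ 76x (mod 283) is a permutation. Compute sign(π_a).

-1

Start at x=229: 229 → 141 → 245 → 225 → 120 → 64 → 53 → … (one orbit).
Cycle type of π: 94×3 + 1; total 4 cycles.
4 cycles on 283: each ℓ→(−1)^(ℓ−1), product (−1)^279 = -1.
The Jacobi symbol (76|283) = -1 (Zolotarev) agrees.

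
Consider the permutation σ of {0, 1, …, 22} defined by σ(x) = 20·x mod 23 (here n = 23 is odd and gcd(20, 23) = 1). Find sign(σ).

-1

Trace 2: π^k(2) = [2, 17, 18, 15, 1, 20, 9] for k=0..6.
Cycle lengths of π_20 on ℤ/23ℤ: [22, 1]; 2 cycles in total.
Σ(ℓ_i−1) = 23−2 = 21; sign = (−1)^21 = -1.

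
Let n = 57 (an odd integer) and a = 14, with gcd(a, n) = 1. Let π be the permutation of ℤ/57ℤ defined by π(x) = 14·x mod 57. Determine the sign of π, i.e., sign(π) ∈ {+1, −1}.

+1

Start at x=1: 1 → 14 → 25 → 8 → 55 → 29 → 7 → … (one orbit).
The orbit structure of x ↦ 14x mod 57: 5 orbits of sizes [18, 18, 18, 2, 1].
With 5 cycles on 57 points, sign = (−1)^{57−5} = +1.
Zolotarev: (14|57) = +1, matching the cycle-count sign.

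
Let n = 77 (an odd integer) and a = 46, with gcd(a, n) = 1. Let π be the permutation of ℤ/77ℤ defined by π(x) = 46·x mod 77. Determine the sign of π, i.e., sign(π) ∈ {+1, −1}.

Start at x=58: 58 → 50 → 67 → 2 → 15 → 74 → 16 → … (one orbit).
Decompose π into cycles: lengths [30, 30, 10, 3, 3, 1] (6 cycles, including the fixed point 0).
With 6 cycles on 77 points, sign = (−1)^{77−6} = -1.

-1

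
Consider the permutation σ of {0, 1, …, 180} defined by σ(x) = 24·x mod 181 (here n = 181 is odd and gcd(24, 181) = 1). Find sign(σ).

Start at x=168: 168 → 50 → 114 → 21 → 142 → 150 → 161 → … (one orbit).
2 cycles of lengths [180, 1].
Σ(ℓ_i−1) = 181−2 = 179; sign = (−1)^179 = -1.

-1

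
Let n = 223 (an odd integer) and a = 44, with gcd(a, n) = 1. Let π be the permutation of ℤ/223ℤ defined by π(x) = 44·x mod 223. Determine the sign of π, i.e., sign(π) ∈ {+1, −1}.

-1

Orbit of 138 under x↦44x: [138, 51, 14, 170, 121, 195, 106]… (length divides ord_223(44)).
Cycle lengths of π_44 on ℤ/223ℤ: [222, 1]; 2 cycles in total.
Σ(ℓ_i−1) = 223−2 = 221; sign = (−1)^221 = -1.
Zolotarev: (44|223) = -1, matching the cycle-count sign.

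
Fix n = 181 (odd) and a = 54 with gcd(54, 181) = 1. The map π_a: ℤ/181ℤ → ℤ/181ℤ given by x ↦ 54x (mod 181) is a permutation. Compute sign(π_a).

Orbit of 16 under x↦54x: [16, 140, 139, 85, 65, 71, 33]… (length divides ord_181(54)).
π_54 has 2 disjoint cycles with lengths [180, 1] on {0,…,180}.
2 cycles on 181: each ℓ→(−1)^(ℓ−1), product (−1)^179 = -1.
Via Zolotarev, sign(π_{54}) = (54|181) = -1.

-1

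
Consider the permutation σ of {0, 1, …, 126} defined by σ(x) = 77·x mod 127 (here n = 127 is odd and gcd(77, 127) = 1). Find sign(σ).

Orbit of 102 under x↦77x: [102, 107, 111, 38, 5, 4, 54]… (length divides ord_127(77)).
π_77 has 4 disjoint cycles with lengths [42, 42, 42, 1] on {0,…,126}.
127 − 4 = 123 transpositions; sign(π) = (−1)^123 = -1.
Via Zolotarev, sign(π_{77}) = (77|127) = -1.

-1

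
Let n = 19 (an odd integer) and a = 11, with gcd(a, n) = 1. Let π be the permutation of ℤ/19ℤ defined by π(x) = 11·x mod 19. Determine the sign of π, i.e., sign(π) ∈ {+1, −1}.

Orbit of 7 under x↦11x: [7, 1, 11]… (length divides ord_19(11)).
Decompose π into cycles: lengths [3, 3, 3, 3, 3, 3, 1] (7 cycles, including the fixed point 0).
With 7 cycles on 19 points, sign = (−1)^{19−7} = +1.
Check: (11/19) = +1 by Zolotarev.

+1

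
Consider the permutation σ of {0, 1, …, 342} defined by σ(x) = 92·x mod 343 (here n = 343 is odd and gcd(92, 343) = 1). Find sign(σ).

+1

Orbit of 225 under x↦92x: [225, 120, 64, 57, 99, 190, 330]… (length divides ord_343(92)).
Cycle lengths of π_92 on ℤ/343ℤ: [49, 49, 49, 49, 49, 49, 7, 7, 7, 7, 7, 7, 1, 1, 1, 1, 1, 1, 1]; 19 cycles in total.
sign(π) = (−1)^{n − #cycles} = (−1)^{343−19} = (−1)^324 = +1.
(92|343)_J = +1 (Zolotarev's lemma cross-check).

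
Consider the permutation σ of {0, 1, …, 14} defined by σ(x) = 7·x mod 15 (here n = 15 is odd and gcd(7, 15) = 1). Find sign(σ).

-1

Start at x=4: 4 → 13 → 1 → 7 → 4 (one orbit).
The orbit structure of x ↦ 7x mod 15: 6 orbits of sizes [4, 4, 4, 1, 1, 1].
6 cycles on 15: each ℓ→(−1)^(ℓ−1), product (−1)^9 = -1.
Zolotarev: (7|15) = -1, matching the cycle-count sign.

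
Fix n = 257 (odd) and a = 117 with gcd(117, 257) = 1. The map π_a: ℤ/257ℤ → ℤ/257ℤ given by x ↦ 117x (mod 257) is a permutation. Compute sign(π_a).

+1

Start at x=190: 190 → 128 → 70 → 223 → 134 → 1 → 117 → … (one orbit).
Decompose π into cycles: lengths [64, 64, 64, 64, 1] (5 cycles, including the fixed point 0).
257 − 5 = 252 transpositions; sign(π) = (−1)^252 = +1.
Via Zolotarev, sign(π_{117}) = (117|257) = +1.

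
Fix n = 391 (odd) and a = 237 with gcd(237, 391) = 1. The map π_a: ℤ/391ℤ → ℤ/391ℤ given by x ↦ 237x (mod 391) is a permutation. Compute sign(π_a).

-1

Trace 84: π^k(84) = [84, 358, 390, 154, 135, 324, 152] for k=0..6.
π_237 has 26 disjoint cycles with lengths [22, 22, 22, 22, 22, 22, 22, 22, 22, 22, 22, 22, 22, 22, 22, 22, 22, 2, 2, 2, 2, 2, 2, 2, 2, 1] on {0,…,390}.
Σ(ℓ_i−1) = 391−26 = 365; sign = (−1)^365 = -1.
Zolotarev: (237|391) = -1, matching the cycle-count sign.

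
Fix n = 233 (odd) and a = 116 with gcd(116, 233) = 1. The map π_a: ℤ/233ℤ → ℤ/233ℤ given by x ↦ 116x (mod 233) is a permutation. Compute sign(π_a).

Start at x=175: 175 → 29 → 102 → 182 → 142 → 162 → 152 → … (one orbit).
Decompose π into cycles: lengths [58, 58, 58, 58, 1] (5 cycles, including the fixed point 0).
sign(π) = (−1)^{n − #cycles} = (−1)^{233−5} = (−1)^228 = +1.

+1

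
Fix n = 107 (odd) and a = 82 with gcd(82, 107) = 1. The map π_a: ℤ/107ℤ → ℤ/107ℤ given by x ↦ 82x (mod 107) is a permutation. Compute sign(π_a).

Orbit of 37 under x↦82x: [37, 38, 13, 103, 100, 68, 12]… (length divides ord_107(82)).
π_82 has 2 disjoint cycles with lengths [106, 1] on {0,…,106}.
107 − 2 = 105 transpositions; sign(π) = (−1)^105 = -1.
Check: (82/107) = -1 by Zolotarev.

-1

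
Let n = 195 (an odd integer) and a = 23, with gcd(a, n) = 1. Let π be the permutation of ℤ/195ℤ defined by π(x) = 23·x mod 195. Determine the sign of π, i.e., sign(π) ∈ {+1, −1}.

+1

Orbit of 79 under x↦23x: [79, 62, 61, 38, 94, 17, 1]… (length divides ord_195(23)).
π_23 has 23 disjoint cycles with lengths [12, 12, 12, 12, 12, 12, 12, 12, 12, 12, 12, 12, 6, 6, 6, 6, 6, 6, 4, 4, 4, 2, 1] on {0,…,194}.
n − c = 195 − 23 = 172; sign = (−1)^172 = +1.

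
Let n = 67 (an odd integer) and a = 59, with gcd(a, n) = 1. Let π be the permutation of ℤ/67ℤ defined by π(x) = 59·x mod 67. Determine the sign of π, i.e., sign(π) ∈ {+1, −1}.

Trace 1: π^k(1) = [1, 59, 64, 24, 9, 62, 40] for k=0..6.
The orbit structure of x ↦ 59x mod 67: 7 orbits of sizes [11, 11, 11, 11, 11, 11, 1].
Σ(ℓ_i−1) = 67−7 = 60; sign = (−1)^60 = +1.

+1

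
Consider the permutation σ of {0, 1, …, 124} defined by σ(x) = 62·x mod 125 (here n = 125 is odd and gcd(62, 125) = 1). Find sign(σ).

Start at x=12: 12 → 119 → 3 → 61 → 32 → 109 → 8 → … (one orbit).
π_62 has 4 disjoint cycles with lengths [100, 20, 4, 1] on {0,…,124}.
4 cycles on 125: each ℓ→(−1)^(ℓ−1), product (−1)^121 = -1.

-1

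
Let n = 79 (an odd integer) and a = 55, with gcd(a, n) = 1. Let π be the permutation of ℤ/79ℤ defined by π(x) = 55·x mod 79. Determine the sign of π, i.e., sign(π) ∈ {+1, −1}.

Trace 55: π^k(55) = [55, 23, 1] for k=0..2.
Cycle type of π: 3×26 + 1; total 27 cycles.
Σ(ℓ_i−1) = 79−27 = 52; sign = (−1)^52 = +1.

+1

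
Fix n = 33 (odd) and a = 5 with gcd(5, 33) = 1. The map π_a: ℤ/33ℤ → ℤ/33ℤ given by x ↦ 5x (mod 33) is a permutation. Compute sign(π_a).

-1

Start at x=23: 23 → 16 → 14 → 4 → 20 → 1 → 5 → … (one orbit).
The orbit structure of x ↦ 5x mod 33: 6 orbits of sizes [10, 10, 5, 5, 2, 1].
6 cycles on 33: each ℓ→(−1)^(ℓ−1), product (−1)^27 = -1.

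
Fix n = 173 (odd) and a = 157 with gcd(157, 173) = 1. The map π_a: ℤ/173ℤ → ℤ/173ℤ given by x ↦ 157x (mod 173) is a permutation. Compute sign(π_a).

+1

Start at x=126: 126 → 60 → 78 → 136 → 73 → 43 → 4 → … (one orbit).
Cycle type of π: 86×2 + 1; total 3 cycles.
With 3 cycles on 173 points, sign = (−1)^{173−3} = +1.
Via Zolotarev, sign(π_{157}) = (157|173) = +1.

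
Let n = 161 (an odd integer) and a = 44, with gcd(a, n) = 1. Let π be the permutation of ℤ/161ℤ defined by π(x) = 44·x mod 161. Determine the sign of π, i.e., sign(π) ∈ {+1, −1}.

Start at x=65: 65 → 123 → 99 → 9 → 74 → 36 → 135 → … (one orbit).
Decompose π into cycles: lengths [66, 66, 22, 3, 3, 1] (6 cycles, including the fixed point 0).
161 − 6 = 155 transpositions; sign(π) = (−1)^155 = -1.

-1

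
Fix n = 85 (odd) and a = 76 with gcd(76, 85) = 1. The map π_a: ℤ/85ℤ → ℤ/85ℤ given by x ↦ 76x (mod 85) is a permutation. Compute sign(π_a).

Start at x=36: 36 → 16 → 26 → 21 → 66 → 1 → 76 → … (one orbit).
π_76 has 15 disjoint cycles with lengths [8, 8, 8, 8, 8, 8, 8, 8, 8, 8, 1, 1, 1, 1, 1] on {0,…,84}.
n − c = 85 − 15 = 70; sign = (−1)^70 = +1.
Check: (76/85) = +1 by Zolotarev.

+1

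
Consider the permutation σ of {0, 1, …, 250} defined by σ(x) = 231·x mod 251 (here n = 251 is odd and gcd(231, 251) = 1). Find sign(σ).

Start at x=1: 1 → 231 → 149 → 32 → 113 → 250 → 20 → … (one orbit).
Cycle lengths of π_231 on ℤ/251ℤ: [10, 10, 10, 10, 10, 10, 10, 10, 10, 10, 10, 10, 10, 10, 10, 10, 10, 10, 10, 10, 10, 10, 10, 10, 10, 1]; 26 cycles in total.
sign(π) = (−1)^{n − #cycles} = (−1)^{251−26} = (−1)^225 = -1.
The Jacobi symbol (231|251) = -1 (Zolotarev) agrees.

-1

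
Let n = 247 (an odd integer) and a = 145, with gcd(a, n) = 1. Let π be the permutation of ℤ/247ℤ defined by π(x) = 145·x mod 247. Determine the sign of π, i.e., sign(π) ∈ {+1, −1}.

Orbit of 1 under x↦145x: [1, 145, 30, 151, 159, 84, 77]… (length divides ord_247(145)).
π_145 has 23 disjoint cycles with lengths [12, 12, 12, 12, 12, 12, 12, 12, 12, 12, 12, 12, 12, 12, 12, 12, 12, 12, 12, 6, 6, 6, 1] on {0,…,246}.
Σ(ℓ_i−1) = 247−23 = 224; sign = (−1)^224 = +1.

+1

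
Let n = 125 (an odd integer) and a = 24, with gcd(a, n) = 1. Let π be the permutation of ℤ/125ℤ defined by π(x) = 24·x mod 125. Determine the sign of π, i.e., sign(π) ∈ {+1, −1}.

+1

Orbit of 99 under x↦24x: [99, 1, 24, 76, 74, 26, 124]… (length divides ord_125(24)).
23 cycles of lengths [10, 10, 10, 10, 10, 10, 10, 10, 10, 10, 2, 2, 2, 2, 2, 2, 2, 2, 2, 2, 2, 2, 1].
sign(π) = (−1)^{n − #cycles} = (−1)^{125−23} = (−1)^102 = +1.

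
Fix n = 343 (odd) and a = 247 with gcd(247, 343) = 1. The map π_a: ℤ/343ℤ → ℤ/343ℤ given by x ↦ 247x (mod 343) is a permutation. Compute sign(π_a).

+1

Orbit of 254 under x↦247x: [254, 312, 232, 23, 193, 337, 233]… (length divides ord_343(247)).
Decompose π into cycles: lengths [147, 147, 21, 21, 3, 3, 1] (7 cycles, including the fixed point 0).
7 cycles on 343: each ℓ→(−1)^(ℓ−1), product (−1)^336 = +1.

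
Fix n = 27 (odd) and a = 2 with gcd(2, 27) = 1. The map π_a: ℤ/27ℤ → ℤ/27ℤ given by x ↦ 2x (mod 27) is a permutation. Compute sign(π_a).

Start at x=13: 13 → 26 → 25 → 23 → 19 → 11 → 22 → … (one orbit).
π_2 has 4 disjoint cycles with lengths [18, 6, 2, 1] on {0,…,26}.
With 4 cycles on 27 points, sign = (−1)^{27−4} = -1.

-1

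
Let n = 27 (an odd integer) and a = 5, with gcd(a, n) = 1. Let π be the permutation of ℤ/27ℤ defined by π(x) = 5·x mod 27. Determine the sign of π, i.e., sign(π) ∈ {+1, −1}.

-1

Orbit of 22 under x↦5x: [22, 2, 10, 23, 7, 8, 13]… (length divides ord_27(5)).
Cycle lengths of π_5 on ℤ/27ℤ: [18, 6, 2, 1]; 4 cycles in total.
Σ(ℓ_i−1) = 27−4 = 23; sign = (−1)^23 = -1.
Via Zolotarev, sign(π_{5}) = (5|27) = -1.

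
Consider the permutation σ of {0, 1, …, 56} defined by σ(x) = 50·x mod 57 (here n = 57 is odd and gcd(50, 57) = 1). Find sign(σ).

Orbit of 56 under x↦50x: [56, 7, 8, 1, 50, 49]… (length divides ord_57(50)).
Decompose π into cycles: lengths [6, 6, 6, 6, 6, 6, 6, 6, 6, 2, 1] (11 cycles, including the fixed point 0).
11 cycles on 57: each ℓ→(−1)^(ℓ−1), product (−1)^46 = +1.
(50|57)_J = +1 (Zolotarev's lemma cross-check).

+1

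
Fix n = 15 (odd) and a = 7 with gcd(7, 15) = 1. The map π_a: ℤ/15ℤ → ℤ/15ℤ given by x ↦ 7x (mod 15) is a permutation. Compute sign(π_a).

-1

Orbit of 4 under x↦7x: [4, 13, 1, 7]… (length divides ord_15(7)).
Cycle lengths of π_7 on ℤ/15ℤ: [4, 4, 4, 1, 1, 1]; 6 cycles in total.
Σ(ℓ_i−1) = 15−6 = 9; sign = (−1)^9 = -1.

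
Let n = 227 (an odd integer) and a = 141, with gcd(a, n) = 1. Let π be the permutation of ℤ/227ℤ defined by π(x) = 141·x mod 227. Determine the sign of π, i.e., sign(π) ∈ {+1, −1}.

+1

Orbit of 131 under x↦141x: [131, 84, 40, 192, 59, 147, 70]… (length divides ord_227(141)).
Decompose π into cycles: lengths [113, 113, 1] (3 cycles, including the fixed point 0).
227 − 3 = 224 transpositions; sign(π) = (−1)^224 = +1.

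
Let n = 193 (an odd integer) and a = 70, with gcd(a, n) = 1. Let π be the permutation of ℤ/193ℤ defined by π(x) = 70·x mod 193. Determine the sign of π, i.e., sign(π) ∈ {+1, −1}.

-1

Trace 128: π^k(128) = [128, 82, 143, 167, 110, 173, 144] for k=0..6.
Cycle type of π: 192 + 1; total 2 cycles.
With 2 cycles on 193 points, sign = (−1)^{193−2} = -1.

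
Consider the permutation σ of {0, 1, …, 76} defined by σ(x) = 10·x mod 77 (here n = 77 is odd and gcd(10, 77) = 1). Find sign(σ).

+1

Trace 23: π^k(23) = [23, 76, 67, 54, 1, 10] for k=0..5.
17 cycles of lengths [6, 6, 6, 6, 6, 6, 6, 6, 6, 6, 6, 2, 2, 2, 2, 2, 1].
sign(π) = (−1)^{n − #cycles} = (−1)^{77−17} = (−1)^60 = +1.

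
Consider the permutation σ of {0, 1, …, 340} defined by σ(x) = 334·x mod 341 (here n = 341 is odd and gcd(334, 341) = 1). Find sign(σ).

-1

Trace 339: π^k(339) = [339, 14, 243, 4, 313, 196, 333] for k=0..6.
Decompose π into cycles: lengths [30, 30, 30, 30, 30, 30, 30, 30, 30, 30, 30, 5, 5, 1] (14 cycles, including the fixed point 0).
14 cycles on 341: each ℓ→(−1)^(ℓ−1), product (−1)^327 = -1.
Check: (334/341) = -1 by Zolotarev.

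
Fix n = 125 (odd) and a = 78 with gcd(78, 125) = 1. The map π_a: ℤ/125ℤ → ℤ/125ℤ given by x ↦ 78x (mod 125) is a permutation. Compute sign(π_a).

-1

Start at x=124: 124 → 47 → 41 → 73 → 69 → 7 → 46 → … (one orbit).
The orbit structure of x ↦ 78x mod 125: 4 orbits of sizes [100, 20, 4, 1].
125 − 4 = 121 transpositions; sign(π) = (−1)^121 = -1.
(78|125)_J = -1 (Zolotarev's lemma cross-check).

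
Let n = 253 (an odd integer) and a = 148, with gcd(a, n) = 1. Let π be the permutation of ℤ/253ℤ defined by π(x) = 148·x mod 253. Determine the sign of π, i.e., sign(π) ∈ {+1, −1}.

Trace 155: π^k(155) = [155, 170, 113, 26, 53, 1, 148] for k=0..6.
Cycle type of π: 110×2 + 22 + 5×2 + 1; total 6 cycles.
n − c = 253 − 6 = 247; sign = (−1)^247 = -1.
Zolotarev: (148|253) = -1, matching the cycle-count sign.

-1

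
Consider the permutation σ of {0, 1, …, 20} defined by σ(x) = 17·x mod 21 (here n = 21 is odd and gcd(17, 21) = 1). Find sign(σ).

Trace 5: π^k(5) = [5, 1, 17, 16, 20, 4] for k=0..5.
Decompose π into cycles: lengths [6, 6, 6, 2, 1] (5 cycles, including the fixed point 0).
With 5 cycles on 21 points, sign = (−1)^{21−5} = +1.
Check: (17/21) = +1 by Zolotarev.

+1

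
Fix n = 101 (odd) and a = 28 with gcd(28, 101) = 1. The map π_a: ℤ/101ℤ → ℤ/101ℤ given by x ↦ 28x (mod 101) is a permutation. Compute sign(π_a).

Orbit of 83 under x↦28x: [83, 1, 28, 77, 35, 71, 69]… (length divides ord_101(28)).
Decompose π into cycles: lengths [100, 1] (2 cycles, including the fixed point 0).
With 2 cycles on 101 points, sign = (−1)^{101−2} = -1.

-1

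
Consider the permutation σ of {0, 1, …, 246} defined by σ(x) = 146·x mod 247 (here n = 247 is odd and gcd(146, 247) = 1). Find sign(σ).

Orbit of 120 under x↦146x: [120, 230, 235, 224, 100, 27, 237]… (length divides ord_247(146)).
Decompose π into cycles: lengths [18, 18, 18, 18, 18, 18, 18, 18, 18, 18, 18, 18, 18, 3, 3, 3, 3, 1] (18 cycles, including the fixed point 0).
247 − 18 = 229 transpositions; sign(π) = (−1)^229 = -1.
The Jacobi symbol (146|247) = -1 (Zolotarev) agrees.

-1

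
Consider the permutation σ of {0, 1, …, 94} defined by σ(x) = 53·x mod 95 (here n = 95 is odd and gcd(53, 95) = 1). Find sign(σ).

Trace 22: π^k(22) = [22, 26, 48, 74, 27, 6, 33] for k=0..6.
Cycle lengths of π_53 on ℤ/95ℤ: [36, 36, 18, 4, 1]; 5 cycles in total.
sign(π) = (−1)^{n − #cycles} = (−1)^{95−5} = (−1)^90 = +1.

+1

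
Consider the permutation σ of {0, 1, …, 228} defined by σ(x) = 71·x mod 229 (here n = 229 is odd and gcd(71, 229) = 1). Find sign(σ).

+1

Start at x=149: 149 → 45 → 218 → 135 → 196 → 176 → 130 → … (one orbit).
Cycle type of π: 114×2 + 1; total 3 cycles.
3 cycles on 229: each ℓ→(−1)^(ℓ−1), product (−1)^226 = +1.
(71|229)_J = +1 (Zolotarev's lemma cross-check).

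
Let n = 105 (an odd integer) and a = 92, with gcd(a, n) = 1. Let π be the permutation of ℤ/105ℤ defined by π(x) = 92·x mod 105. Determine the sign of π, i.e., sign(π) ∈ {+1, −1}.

+1

Orbit of 64 under x↦92x: [64, 8, 1, 92]… (length divides ord_105(92)).
Cycle lengths of π_92 on ℤ/105ℤ: [4, 4, 4, 4, 4, 4, 4, 4, 4, 4, 4, 4, 4, 4, 4, 4, 4, 4, 4, 4, 4, 2, 2, 2, 2, 2, 2, 2, 1, 1, 1, 1, 1, 1, 1]; 35 cycles in total.
With 35 cycles on 105 points, sign = (−1)^{105−35} = +1.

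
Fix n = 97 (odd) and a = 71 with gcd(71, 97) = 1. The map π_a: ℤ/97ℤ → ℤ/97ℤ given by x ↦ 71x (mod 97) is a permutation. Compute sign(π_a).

-1

Orbit of 34 under x↦71x: [34, 86, 92, 33, 15, 95, 52]… (length divides ord_97(71)).
2 cycles of lengths [96, 1].
Σ(ℓ_i−1) = 97−2 = 95; sign = (−1)^95 = -1.
The Jacobi symbol (71|97) = -1 (Zolotarev) agrees.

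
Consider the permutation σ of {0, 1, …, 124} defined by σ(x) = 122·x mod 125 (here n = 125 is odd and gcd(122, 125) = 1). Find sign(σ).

Trace 96: π^k(96) = [96, 87, 114, 33, 26, 47, 109] for k=0..6.
π_122 has 4 disjoint cycles with lengths [100, 20, 4, 1] on {0,…,124}.
n − c = 125 − 4 = 121; sign = (−1)^121 = -1.
Check: (122/125) = -1 by Zolotarev.

-1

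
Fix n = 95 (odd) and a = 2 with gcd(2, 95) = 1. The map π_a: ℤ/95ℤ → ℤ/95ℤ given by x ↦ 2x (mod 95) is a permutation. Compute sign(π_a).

Trace 2: π^k(2) = [2, 4, 8, 16, 32, 64, 33] for k=0..6.
π_2 has 5 disjoint cycles with lengths [36, 36, 18, 4, 1] on {0,…,94}.
sign(π) = (−1)^{n − #cycles} = (−1)^{95−5} = (−1)^90 = +1.
The Jacobi symbol (2|95) = +1 (Zolotarev) agrees.

+1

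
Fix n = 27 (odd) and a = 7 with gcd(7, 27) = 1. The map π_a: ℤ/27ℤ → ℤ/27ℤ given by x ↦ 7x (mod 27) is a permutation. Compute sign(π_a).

+1

Trace 13: π^k(13) = [13, 10, 16, 4, 1, 7, 22] for k=0..6.
π_7 has 7 disjoint cycles with lengths [9, 9, 3, 3, 1, 1, 1] on {0,…,26}.
27 − 7 = 20 transpositions; sign(π) = (−1)^20 = +1.
Check: (7/27) = +1 by Zolotarev.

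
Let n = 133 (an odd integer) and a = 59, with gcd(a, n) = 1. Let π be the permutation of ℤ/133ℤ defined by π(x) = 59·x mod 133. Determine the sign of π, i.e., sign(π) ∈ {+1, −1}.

Start at x=89: 89 → 64 → 52 → 9 → 132 → 74 → 110 → … (one orbit).
Cycle lengths of π_59 on ℤ/133ℤ: [18, 18, 18, 18, 18, 18, 18, 6, 1]; 9 cycles in total.
With 9 cycles on 133 points, sign = (−1)^{133−9} = +1.
Via Zolotarev, sign(π_{59}) = (59|133) = +1.

+1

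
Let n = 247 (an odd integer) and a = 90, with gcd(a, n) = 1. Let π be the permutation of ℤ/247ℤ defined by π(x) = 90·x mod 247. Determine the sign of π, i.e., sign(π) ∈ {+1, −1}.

Orbit of 116 under x↦90x: [116, 66, 12, 92, 129, 1, 90]… (length divides ord_247(90)).
Cycle lengths of π_90 on ℤ/247ℤ: [18, 18, 18, 18, 18, 18, 18, 18, 18, 18, 18, 18, 18, 2, 2, 2, 2, 2, 2, 1]; 20 cycles in total.
With 20 cycles on 247 points, sign = (−1)^{247−20} = -1.
(90|247)_J = -1 (Zolotarev's lemma cross-check).

-1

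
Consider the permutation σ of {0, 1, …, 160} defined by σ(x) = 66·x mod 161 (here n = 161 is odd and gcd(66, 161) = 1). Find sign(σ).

Trace 151: π^k(151) = [151, 145, 71, 17, 156, 153, 116] for k=0..6.
π_66 has 5 disjoint cycles with lengths [66, 66, 22, 6, 1] on {0,…,160}.
161 − 5 = 156 transpositions; sign(π) = (−1)^156 = +1.
Check: (66/161) = +1 by Zolotarev.

+1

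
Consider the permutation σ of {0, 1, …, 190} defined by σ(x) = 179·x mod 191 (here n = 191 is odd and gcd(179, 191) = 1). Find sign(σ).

Orbit of 5 under x↦179x: [5, 131, 147, 146, 158, 14, 23]… (length divides ord_191(179)).
Cycle lengths of π_179 on ℤ/191ℤ: [190, 1]; 2 cycles in total.
n − c = 191 − 2 = 189; sign = (−1)^189 = -1.
(179|191)_J = -1 (Zolotarev's lemma cross-check).

-1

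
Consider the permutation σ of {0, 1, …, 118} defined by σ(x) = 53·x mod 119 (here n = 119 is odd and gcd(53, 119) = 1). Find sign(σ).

+1

Trace 2: π^k(2) = [2, 106, 25, 16, 15, 81, 9] for k=0..6.
Decompose π into cycles: lengths [24, 24, 24, 24, 8, 8, 3, 3, 1] (9 cycles, including the fixed point 0).
With 9 cycles on 119 points, sign = (−1)^{119−9} = +1.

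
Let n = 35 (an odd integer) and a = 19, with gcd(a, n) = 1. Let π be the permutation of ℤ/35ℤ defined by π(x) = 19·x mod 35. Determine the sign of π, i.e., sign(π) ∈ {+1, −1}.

Trace 24: π^k(24) = [24, 1, 19, 11, 34, 16] for k=0..5.
Decompose π into cycles: lengths [6, 6, 6, 6, 6, 2, 2, 1] (8 cycles, including the fixed point 0).
8 cycles on 35: each ℓ→(−1)^(ℓ−1), product (−1)^27 = -1.

-1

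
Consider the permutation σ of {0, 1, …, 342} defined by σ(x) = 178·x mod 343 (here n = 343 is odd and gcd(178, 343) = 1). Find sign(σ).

Start at x=67: 67 → 264 → 1 → 178 → 128 → 146 → 263 → … (one orbit).
16 cycles of lengths [42, 42, 42, 42, 42, 42, 42, 6, 6, 6, 6, 6, 6, 6, 6, 1].
Σ(ℓ_i−1) = 343−16 = 327; sign = (−1)^327 = -1.
Check: (178/343) = -1 by Zolotarev.

-1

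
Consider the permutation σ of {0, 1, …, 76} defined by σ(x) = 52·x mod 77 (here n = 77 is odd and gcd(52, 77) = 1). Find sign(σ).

+1

Trace 6: π^k(6) = [6, 4, 54, 36, 24, 16, 62] for k=0..6.
The orbit structure of x ↦ 52x mod 77: 5 orbits of sizes [30, 30, 10, 6, 1].
n − c = 77 − 5 = 72; sign = (−1)^72 = +1.
Zolotarev: (52|77) = +1, matching the cycle-count sign.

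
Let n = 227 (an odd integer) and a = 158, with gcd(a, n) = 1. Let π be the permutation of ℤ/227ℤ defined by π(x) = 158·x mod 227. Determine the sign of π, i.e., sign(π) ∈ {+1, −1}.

-1

Trace 114: π^k(114) = [114, 79, 224, 207, 18, 120, 119] for k=0..6.
Decompose π into cycles: lengths [226, 1] (2 cycles, including the fixed point 0).
n − c = 227 − 2 = 225; sign = (−1)^225 = -1.
(158|227)_J = -1 (Zolotarev's lemma cross-check).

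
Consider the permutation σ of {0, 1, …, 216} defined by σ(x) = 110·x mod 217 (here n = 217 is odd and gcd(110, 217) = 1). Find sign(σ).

Trace 117: π^k(117) = [117, 67, 209, 205, 199, 190, 68] for k=0..6.
The orbit structure of x ↦ 110x mod 217: 9 orbits of sizes [30, 30, 30, 30, 30, 30, 30, 6, 1].
With 9 cycles on 217 points, sign = (−1)^{217−9} = +1.

+1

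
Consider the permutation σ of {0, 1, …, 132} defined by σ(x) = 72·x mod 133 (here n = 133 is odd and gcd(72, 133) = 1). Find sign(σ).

-1

Orbit of 50 under x↦72x: [50, 9, 116, 106, 51, 81, 113]… (length divides ord_133(72)).
10 cycles of lengths [18, 18, 18, 18, 18, 18, 18, 3, 3, 1].
133 − 10 = 123 transpositions; sign(π) = (−1)^123 = -1.
Zolotarev: (72|133) = -1, matching the cycle-count sign.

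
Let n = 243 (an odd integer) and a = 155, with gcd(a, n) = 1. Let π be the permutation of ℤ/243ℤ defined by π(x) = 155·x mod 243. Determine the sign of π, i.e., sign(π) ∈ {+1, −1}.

Orbit of 170 under x↦155x: [170, 106, 149, 10, 92, 166, 215]… (length divides ord_243(155)).
6 cycles of lengths [162, 54, 18, 6, 2, 1].
n − c = 243 − 6 = 237; sign = (−1)^237 = -1.
Check: (155/243) = -1 by Zolotarev.

-1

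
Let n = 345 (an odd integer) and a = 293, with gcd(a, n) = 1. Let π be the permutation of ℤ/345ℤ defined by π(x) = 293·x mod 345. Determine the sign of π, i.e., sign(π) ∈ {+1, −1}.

Orbit of 121 under x↦293x: [121, 263, 124, 107, 301, 218, 49]… (length divides ord_345(293)).
Cycle lengths of π_293 on ℤ/345ℤ: [44, 44, 44, 44, 44, 44, 22, 22, 22, 4, 4, 4, 2, 1]; 14 cycles in total.
n − c = 345 − 14 = 331; sign = (−1)^331 = -1.

-1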